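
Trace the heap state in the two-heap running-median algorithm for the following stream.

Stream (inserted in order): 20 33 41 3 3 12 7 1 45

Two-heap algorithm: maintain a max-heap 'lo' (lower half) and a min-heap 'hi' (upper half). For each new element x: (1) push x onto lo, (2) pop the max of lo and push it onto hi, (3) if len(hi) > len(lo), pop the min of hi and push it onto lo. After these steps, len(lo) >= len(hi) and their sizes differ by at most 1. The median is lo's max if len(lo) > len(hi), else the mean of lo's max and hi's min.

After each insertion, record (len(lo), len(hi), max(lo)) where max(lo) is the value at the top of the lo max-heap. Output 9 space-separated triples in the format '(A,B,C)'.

Answer: (1,0,20) (1,1,20) (2,1,33) (2,2,20) (3,2,20) (3,3,12) (4,3,12) (4,4,7) (5,4,12)

Derivation:
Step 1: insert 20 -> lo=[20] hi=[] -> (len(lo)=1, len(hi)=0, max(lo)=20)
Step 2: insert 33 -> lo=[20] hi=[33] -> (len(lo)=1, len(hi)=1, max(lo)=20)
Step 3: insert 41 -> lo=[20, 33] hi=[41] -> (len(lo)=2, len(hi)=1, max(lo)=33)
Step 4: insert 3 -> lo=[3, 20] hi=[33, 41] -> (len(lo)=2, len(hi)=2, max(lo)=20)
Step 5: insert 3 -> lo=[3, 3, 20] hi=[33, 41] -> (len(lo)=3, len(hi)=2, max(lo)=20)
Step 6: insert 12 -> lo=[3, 3, 12] hi=[20, 33, 41] -> (len(lo)=3, len(hi)=3, max(lo)=12)
Step 7: insert 7 -> lo=[3, 3, 7, 12] hi=[20, 33, 41] -> (len(lo)=4, len(hi)=3, max(lo)=12)
Step 8: insert 1 -> lo=[1, 3, 3, 7] hi=[12, 20, 33, 41] -> (len(lo)=4, len(hi)=4, max(lo)=7)
Step 9: insert 45 -> lo=[1, 3, 3, 7, 12] hi=[20, 33, 41, 45] -> (len(lo)=5, len(hi)=4, max(lo)=12)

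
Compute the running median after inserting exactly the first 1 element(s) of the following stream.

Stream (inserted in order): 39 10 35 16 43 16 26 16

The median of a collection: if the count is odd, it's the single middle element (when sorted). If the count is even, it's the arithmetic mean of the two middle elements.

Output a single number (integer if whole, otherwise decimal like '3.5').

Step 1: insert 39 -> lo=[39] (size 1, max 39) hi=[] (size 0) -> median=39

Answer: 39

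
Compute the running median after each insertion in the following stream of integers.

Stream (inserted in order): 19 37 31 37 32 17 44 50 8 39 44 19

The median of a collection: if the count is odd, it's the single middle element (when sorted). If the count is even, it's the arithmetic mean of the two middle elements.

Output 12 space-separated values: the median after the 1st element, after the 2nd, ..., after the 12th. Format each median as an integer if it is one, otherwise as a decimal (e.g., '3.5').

Answer: 19 28 31 34 32 31.5 32 34.5 32 34.5 37 34.5

Derivation:
Step 1: insert 19 -> lo=[19] (size 1, max 19) hi=[] (size 0) -> median=19
Step 2: insert 37 -> lo=[19] (size 1, max 19) hi=[37] (size 1, min 37) -> median=28
Step 3: insert 31 -> lo=[19, 31] (size 2, max 31) hi=[37] (size 1, min 37) -> median=31
Step 4: insert 37 -> lo=[19, 31] (size 2, max 31) hi=[37, 37] (size 2, min 37) -> median=34
Step 5: insert 32 -> lo=[19, 31, 32] (size 3, max 32) hi=[37, 37] (size 2, min 37) -> median=32
Step 6: insert 17 -> lo=[17, 19, 31] (size 3, max 31) hi=[32, 37, 37] (size 3, min 32) -> median=31.5
Step 7: insert 44 -> lo=[17, 19, 31, 32] (size 4, max 32) hi=[37, 37, 44] (size 3, min 37) -> median=32
Step 8: insert 50 -> lo=[17, 19, 31, 32] (size 4, max 32) hi=[37, 37, 44, 50] (size 4, min 37) -> median=34.5
Step 9: insert 8 -> lo=[8, 17, 19, 31, 32] (size 5, max 32) hi=[37, 37, 44, 50] (size 4, min 37) -> median=32
Step 10: insert 39 -> lo=[8, 17, 19, 31, 32] (size 5, max 32) hi=[37, 37, 39, 44, 50] (size 5, min 37) -> median=34.5
Step 11: insert 44 -> lo=[8, 17, 19, 31, 32, 37] (size 6, max 37) hi=[37, 39, 44, 44, 50] (size 5, min 37) -> median=37
Step 12: insert 19 -> lo=[8, 17, 19, 19, 31, 32] (size 6, max 32) hi=[37, 37, 39, 44, 44, 50] (size 6, min 37) -> median=34.5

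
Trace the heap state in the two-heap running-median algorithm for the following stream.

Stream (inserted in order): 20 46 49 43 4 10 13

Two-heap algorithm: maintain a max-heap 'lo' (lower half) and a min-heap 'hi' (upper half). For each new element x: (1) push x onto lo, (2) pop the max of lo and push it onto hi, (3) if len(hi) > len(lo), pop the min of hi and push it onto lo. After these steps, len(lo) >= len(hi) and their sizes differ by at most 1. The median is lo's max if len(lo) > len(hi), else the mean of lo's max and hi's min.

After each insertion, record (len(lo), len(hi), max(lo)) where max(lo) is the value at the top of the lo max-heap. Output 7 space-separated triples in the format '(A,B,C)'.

Step 1: insert 20 -> lo=[20] hi=[] -> (len(lo)=1, len(hi)=0, max(lo)=20)
Step 2: insert 46 -> lo=[20] hi=[46] -> (len(lo)=1, len(hi)=1, max(lo)=20)
Step 3: insert 49 -> lo=[20, 46] hi=[49] -> (len(lo)=2, len(hi)=1, max(lo)=46)
Step 4: insert 43 -> lo=[20, 43] hi=[46, 49] -> (len(lo)=2, len(hi)=2, max(lo)=43)
Step 5: insert 4 -> lo=[4, 20, 43] hi=[46, 49] -> (len(lo)=3, len(hi)=2, max(lo)=43)
Step 6: insert 10 -> lo=[4, 10, 20] hi=[43, 46, 49] -> (len(lo)=3, len(hi)=3, max(lo)=20)
Step 7: insert 13 -> lo=[4, 10, 13, 20] hi=[43, 46, 49] -> (len(lo)=4, len(hi)=3, max(lo)=20)

Answer: (1,0,20) (1,1,20) (2,1,46) (2,2,43) (3,2,43) (3,3,20) (4,3,20)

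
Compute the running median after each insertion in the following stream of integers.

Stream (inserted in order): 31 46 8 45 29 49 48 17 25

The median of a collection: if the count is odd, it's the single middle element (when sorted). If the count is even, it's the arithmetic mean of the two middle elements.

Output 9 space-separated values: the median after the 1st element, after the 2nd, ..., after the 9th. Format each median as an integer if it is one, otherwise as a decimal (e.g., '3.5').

Answer: 31 38.5 31 38 31 38 45 38 31

Derivation:
Step 1: insert 31 -> lo=[31] (size 1, max 31) hi=[] (size 0) -> median=31
Step 2: insert 46 -> lo=[31] (size 1, max 31) hi=[46] (size 1, min 46) -> median=38.5
Step 3: insert 8 -> lo=[8, 31] (size 2, max 31) hi=[46] (size 1, min 46) -> median=31
Step 4: insert 45 -> lo=[8, 31] (size 2, max 31) hi=[45, 46] (size 2, min 45) -> median=38
Step 5: insert 29 -> lo=[8, 29, 31] (size 3, max 31) hi=[45, 46] (size 2, min 45) -> median=31
Step 6: insert 49 -> lo=[8, 29, 31] (size 3, max 31) hi=[45, 46, 49] (size 3, min 45) -> median=38
Step 7: insert 48 -> lo=[8, 29, 31, 45] (size 4, max 45) hi=[46, 48, 49] (size 3, min 46) -> median=45
Step 8: insert 17 -> lo=[8, 17, 29, 31] (size 4, max 31) hi=[45, 46, 48, 49] (size 4, min 45) -> median=38
Step 9: insert 25 -> lo=[8, 17, 25, 29, 31] (size 5, max 31) hi=[45, 46, 48, 49] (size 4, min 45) -> median=31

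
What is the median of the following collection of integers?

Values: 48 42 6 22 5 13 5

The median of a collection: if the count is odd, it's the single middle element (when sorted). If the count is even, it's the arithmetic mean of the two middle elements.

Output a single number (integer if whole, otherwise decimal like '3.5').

Answer: 13

Derivation:
Step 1: insert 48 -> lo=[48] (size 1, max 48) hi=[] (size 0) -> median=48
Step 2: insert 42 -> lo=[42] (size 1, max 42) hi=[48] (size 1, min 48) -> median=45
Step 3: insert 6 -> lo=[6, 42] (size 2, max 42) hi=[48] (size 1, min 48) -> median=42
Step 4: insert 22 -> lo=[6, 22] (size 2, max 22) hi=[42, 48] (size 2, min 42) -> median=32
Step 5: insert 5 -> lo=[5, 6, 22] (size 3, max 22) hi=[42, 48] (size 2, min 42) -> median=22
Step 6: insert 13 -> lo=[5, 6, 13] (size 3, max 13) hi=[22, 42, 48] (size 3, min 22) -> median=17.5
Step 7: insert 5 -> lo=[5, 5, 6, 13] (size 4, max 13) hi=[22, 42, 48] (size 3, min 22) -> median=13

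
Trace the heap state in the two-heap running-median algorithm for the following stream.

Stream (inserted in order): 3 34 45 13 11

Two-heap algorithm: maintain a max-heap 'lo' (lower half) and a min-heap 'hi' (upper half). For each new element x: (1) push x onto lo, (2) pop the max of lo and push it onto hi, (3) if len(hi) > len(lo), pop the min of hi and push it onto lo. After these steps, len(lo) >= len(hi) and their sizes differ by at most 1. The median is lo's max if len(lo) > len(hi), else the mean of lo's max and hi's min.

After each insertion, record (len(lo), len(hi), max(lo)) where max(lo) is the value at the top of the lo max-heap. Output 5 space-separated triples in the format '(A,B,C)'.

Step 1: insert 3 -> lo=[3] hi=[] -> (len(lo)=1, len(hi)=0, max(lo)=3)
Step 2: insert 34 -> lo=[3] hi=[34] -> (len(lo)=1, len(hi)=1, max(lo)=3)
Step 3: insert 45 -> lo=[3, 34] hi=[45] -> (len(lo)=2, len(hi)=1, max(lo)=34)
Step 4: insert 13 -> lo=[3, 13] hi=[34, 45] -> (len(lo)=2, len(hi)=2, max(lo)=13)
Step 5: insert 11 -> lo=[3, 11, 13] hi=[34, 45] -> (len(lo)=3, len(hi)=2, max(lo)=13)

Answer: (1,0,3) (1,1,3) (2,1,34) (2,2,13) (3,2,13)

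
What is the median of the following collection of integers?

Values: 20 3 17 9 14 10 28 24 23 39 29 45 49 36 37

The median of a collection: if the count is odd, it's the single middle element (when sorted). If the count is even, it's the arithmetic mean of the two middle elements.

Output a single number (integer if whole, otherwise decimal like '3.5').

Answer: 24

Derivation:
Step 1: insert 20 -> lo=[20] (size 1, max 20) hi=[] (size 0) -> median=20
Step 2: insert 3 -> lo=[3] (size 1, max 3) hi=[20] (size 1, min 20) -> median=11.5
Step 3: insert 17 -> lo=[3, 17] (size 2, max 17) hi=[20] (size 1, min 20) -> median=17
Step 4: insert 9 -> lo=[3, 9] (size 2, max 9) hi=[17, 20] (size 2, min 17) -> median=13
Step 5: insert 14 -> lo=[3, 9, 14] (size 3, max 14) hi=[17, 20] (size 2, min 17) -> median=14
Step 6: insert 10 -> lo=[3, 9, 10] (size 3, max 10) hi=[14, 17, 20] (size 3, min 14) -> median=12
Step 7: insert 28 -> lo=[3, 9, 10, 14] (size 4, max 14) hi=[17, 20, 28] (size 3, min 17) -> median=14
Step 8: insert 24 -> lo=[3, 9, 10, 14] (size 4, max 14) hi=[17, 20, 24, 28] (size 4, min 17) -> median=15.5
Step 9: insert 23 -> lo=[3, 9, 10, 14, 17] (size 5, max 17) hi=[20, 23, 24, 28] (size 4, min 20) -> median=17
Step 10: insert 39 -> lo=[3, 9, 10, 14, 17] (size 5, max 17) hi=[20, 23, 24, 28, 39] (size 5, min 20) -> median=18.5
Step 11: insert 29 -> lo=[3, 9, 10, 14, 17, 20] (size 6, max 20) hi=[23, 24, 28, 29, 39] (size 5, min 23) -> median=20
Step 12: insert 45 -> lo=[3, 9, 10, 14, 17, 20] (size 6, max 20) hi=[23, 24, 28, 29, 39, 45] (size 6, min 23) -> median=21.5
Step 13: insert 49 -> lo=[3, 9, 10, 14, 17, 20, 23] (size 7, max 23) hi=[24, 28, 29, 39, 45, 49] (size 6, min 24) -> median=23
Step 14: insert 36 -> lo=[3, 9, 10, 14, 17, 20, 23] (size 7, max 23) hi=[24, 28, 29, 36, 39, 45, 49] (size 7, min 24) -> median=23.5
Step 15: insert 37 -> lo=[3, 9, 10, 14, 17, 20, 23, 24] (size 8, max 24) hi=[28, 29, 36, 37, 39, 45, 49] (size 7, min 28) -> median=24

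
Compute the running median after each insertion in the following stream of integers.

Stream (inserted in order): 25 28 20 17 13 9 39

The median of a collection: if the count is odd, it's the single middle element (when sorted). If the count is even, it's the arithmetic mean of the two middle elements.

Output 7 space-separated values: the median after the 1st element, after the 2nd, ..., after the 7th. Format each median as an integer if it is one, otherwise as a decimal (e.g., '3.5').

Step 1: insert 25 -> lo=[25] (size 1, max 25) hi=[] (size 0) -> median=25
Step 2: insert 28 -> lo=[25] (size 1, max 25) hi=[28] (size 1, min 28) -> median=26.5
Step 3: insert 20 -> lo=[20, 25] (size 2, max 25) hi=[28] (size 1, min 28) -> median=25
Step 4: insert 17 -> lo=[17, 20] (size 2, max 20) hi=[25, 28] (size 2, min 25) -> median=22.5
Step 5: insert 13 -> lo=[13, 17, 20] (size 3, max 20) hi=[25, 28] (size 2, min 25) -> median=20
Step 6: insert 9 -> lo=[9, 13, 17] (size 3, max 17) hi=[20, 25, 28] (size 3, min 20) -> median=18.5
Step 7: insert 39 -> lo=[9, 13, 17, 20] (size 4, max 20) hi=[25, 28, 39] (size 3, min 25) -> median=20

Answer: 25 26.5 25 22.5 20 18.5 20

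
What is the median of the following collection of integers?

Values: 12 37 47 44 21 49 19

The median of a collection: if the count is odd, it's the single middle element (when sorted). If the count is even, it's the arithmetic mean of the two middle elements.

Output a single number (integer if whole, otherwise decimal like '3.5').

Step 1: insert 12 -> lo=[12] (size 1, max 12) hi=[] (size 0) -> median=12
Step 2: insert 37 -> lo=[12] (size 1, max 12) hi=[37] (size 1, min 37) -> median=24.5
Step 3: insert 47 -> lo=[12, 37] (size 2, max 37) hi=[47] (size 1, min 47) -> median=37
Step 4: insert 44 -> lo=[12, 37] (size 2, max 37) hi=[44, 47] (size 2, min 44) -> median=40.5
Step 5: insert 21 -> lo=[12, 21, 37] (size 3, max 37) hi=[44, 47] (size 2, min 44) -> median=37
Step 6: insert 49 -> lo=[12, 21, 37] (size 3, max 37) hi=[44, 47, 49] (size 3, min 44) -> median=40.5
Step 7: insert 19 -> lo=[12, 19, 21, 37] (size 4, max 37) hi=[44, 47, 49] (size 3, min 44) -> median=37

Answer: 37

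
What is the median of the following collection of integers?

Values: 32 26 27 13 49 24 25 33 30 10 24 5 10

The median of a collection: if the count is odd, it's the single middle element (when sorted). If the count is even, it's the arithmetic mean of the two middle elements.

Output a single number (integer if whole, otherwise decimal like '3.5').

Answer: 25

Derivation:
Step 1: insert 32 -> lo=[32] (size 1, max 32) hi=[] (size 0) -> median=32
Step 2: insert 26 -> lo=[26] (size 1, max 26) hi=[32] (size 1, min 32) -> median=29
Step 3: insert 27 -> lo=[26, 27] (size 2, max 27) hi=[32] (size 1, min 32) -> median=27
Step 4: insert 13 -> lo=[13, 26] (size 2, max 26) hi=[27, 32] (size 2, min 27) -> median=26.5
Step 5: insert 49 -> lo=[13, 26, 27] (size 3, max 27) hi=[32, 49] (size 2, min 32) -> median=27
Step 6: insert 24 -> lo=[13, 24, 26] (size 3, max 26) hi=[27, 32, 49] (size 3, min 27) -> median=26.5
Step 7: insert 25 -> lo=[13, 24, 25, 26] (size 4, max 26) hi=[27, 32, 49] (size 3, min 27) -> median=26
Step 8: insert 33 -> lo=[13, 24, 25, 26] (size 4, max 26) hi=[27, 32, 33, 49] (size 4, min 27) -> median=26.5
Step 9: insert 30 -> lo=[13, 24, 25, 26, 27] (size 5, max 27) hi=[30, 32, 33, 49] (size 4, min 30) -> median=27
Step 10: insert 10 -> lo=[10, 13, 24, 25, 26] (size 5, max 26) hi=[27, 30, 32, 33, 49] (size 5, min 27) -> median=26.5
Step 11: insert 24 -> lo=[10, 13, 24, 24, 25, 26] (size 6, max 26) hi=[27, 30, 32, 33, 49] (size 5, min 27) -> median=26
Step 12: insert 5 -> lo=[5, 10, 13, 24, 24, 25] (size 6, max 25) hi=[26, 27, 30, 32, 33, 49] (size 6, min 26) -> median=25.5
Step 13: insert 10 -> lo=[5, 10, 10, 13, 24, 24, 25] (size 7, max 25) hi=[26, 27, 30, 32, 33, 49] (size 6, min 26) -> median=25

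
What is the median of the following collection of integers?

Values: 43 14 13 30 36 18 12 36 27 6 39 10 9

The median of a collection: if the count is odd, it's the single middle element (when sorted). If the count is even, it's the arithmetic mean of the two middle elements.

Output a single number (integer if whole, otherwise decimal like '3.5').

Step 1: insert 43 -> lo=[43] (size 1, max 43) hi=[] (size 0) -> median=43
Step 2: insert 14 -> lo=[14] (size 1, max 14) hi=[43] (size 1, min 43) -> median=28.5
Step 3: insert 13 -> lo=[13, 14] (size 2, max 14) hi=[43] (size 1, min 43) -> median=14
Step 4: insert 30 -> lo=[13, 14] (size 2, max 14) hi=[30, 43] (size 2, min 30) -> median=22
Step 5: insert 36 -> lo=[13, 14, 30] (size 3, max 30) hi=[36, 43] (size 2, min 36) -> median=30
Step 6: insert 18 -> lo=[13, 14, 18] (size 3, max 18) hi=[30, 36, 43] (size 3, min 30) -> median=24
Step 7: insert 12 -> lo=[12, 13, 14, 18] (size 4, max 18) hi=[30, 36, 43] (size 3, min 30) -> median=18
Step 8: insert 36 -> lo=[12, 13, 14, 18] (size 4, max 18) hi=[30, 36, 36, 43] (size 4, min 30) -> median=24
Step 9: insert 27 -> lo=[12, 13, 14, 18, 27] (size 5, max 27) hi=[30, 36, 36, 43] (size 4, min 30) -> median=27
Step 10: insert 6 -> lo=[6, 12, 13, 14, 18] (size 5, max 18) hi=[27, 30, 36, 36, 43] (size 5, min 27) -> median=22.5
Step 11: insert 39 -> lo=[6, 12, 13, 14, 18, 27] (size 6, max 27) hi=[30, 36, 36, 39, 43] (size 5, min 30) -> median=27
Step 12: insert 10 -> lo=[6, 10, 12, 13, 14, 18] (size 6, max 18) hi=[27, 30, 36, 36, 39, 43] (size 6, min 27) -> median=22.5
Step 13: insert 9 -> lo=[6, 9, 10, 12, 13, 14, 18] (size 7, max 18) hi=[27, 30, 36, 36, 39, 43] (size 6, min 27) -> median=18

Answer: 18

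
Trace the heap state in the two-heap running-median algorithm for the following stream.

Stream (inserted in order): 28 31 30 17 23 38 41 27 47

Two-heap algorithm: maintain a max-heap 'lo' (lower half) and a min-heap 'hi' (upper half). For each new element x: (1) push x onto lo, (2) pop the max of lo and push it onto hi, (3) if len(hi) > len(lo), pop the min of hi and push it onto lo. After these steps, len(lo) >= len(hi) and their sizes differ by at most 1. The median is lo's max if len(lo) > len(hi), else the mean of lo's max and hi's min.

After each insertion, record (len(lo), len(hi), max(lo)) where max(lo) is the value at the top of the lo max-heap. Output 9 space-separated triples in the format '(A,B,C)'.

Step 1: insert 28 -> lo=[28] hi=[] -> (len(lo)=1, len(hi)=0, max(lo)=28)
Step 2: insert 31 -> lo=[28] hi=[31] -> (len(lo)=1, len(hi)=1, max(lo)=28)
Step 3: insert 30 -> lo=[28, 30] hi=[31] -> (len(lo)=2, len(hi)=1, max(lo)=30)
Step 4: insert 17 -> lo=[17, 28] hi=[30, 31] -> (len(lo)=2, len(hi)=2, max(lo)=28)
Step 5: insert 23 -> lo=[17, 23, 28] hi=[30, 31] -> (len(lo)=3, len(hi)=2, max(lo)=28)
Step 6: insert 38 -> lo=[17, 23, 28] hi=[30, 31, 38] -> (len(lo)=3, len(hi)=3, max(lo)=28)
Step 7: insert 41 -> lo=[17, 23, 28, 30] hi=[31, 38, 41] -> (len(lo)=4, len(hi)=3, max(lo)=30)
Step 8: insert 27 -> lo=[17, 23, 27, 28] hi=[30, 31, 38, 41] -> (len(lo)=4, len(hi)=4, max(lo)=28)
Step 9: insert 47 -> lo=[17, 23, 27, 28, 30] hi=[31, 38, 41, 47] -> (len(lo)=5, len(hi)=4, max(lo)=30)

Answer: (1,0,28) (1,1,28) (2,1,30) (2,2,28) (3,2,28) (3,3,28) (4,3,30) (4,4,28) (5,4,30)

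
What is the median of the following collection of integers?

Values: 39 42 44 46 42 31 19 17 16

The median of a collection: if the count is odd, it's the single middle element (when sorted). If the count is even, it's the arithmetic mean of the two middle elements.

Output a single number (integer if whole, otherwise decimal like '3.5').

Step 1: insert 39 -> lo=[39] (size 1, max 39) hi=[] (size 0) -> median=39
Step 2: insert 42 -> lo=[39] (size 1, max 39) hi=[42] (size 1, min 42) -> median=40.5
Step 3: insert 44 -> lo=[39, 42] (size 2, max 42) hi=[44] (size 1, min 44) -> median=42
Step 4: insert 46 -> lo=[39, 42] (size 2, max 42) hi=[44, 46] (size 2, min 44) -> median=43
Step 5: insert 42 -> lo=[39, 42, 42] (size 3, max 42) hi=[44, 46] (size 2, min 44) -> median=42
Step 6: insert 31 -> lo=[31, 39, 42] (size 3, max 42) hi=[42, 44, 46] (size 3, min 42) -> median=42
Step 7: insert 19 -> lo=[19, 31, 39, 42] (size 4, max 42) hi=[42, 44, 46] (size 3, min 42) -> median=42
Step 8: insert 17 -> lo=[17, 19, 31, 39] (size 4, max 39) hi=[42, 42, 44, 46] (size 4, min 42) -> median=40.5
Step 9: insert 16 -> lo=[16, 17, 19, 31, 39] (size 5, max 39) hi=[42, 42, 44, 46] (size 4, min 42) -> median=39

Answer: 39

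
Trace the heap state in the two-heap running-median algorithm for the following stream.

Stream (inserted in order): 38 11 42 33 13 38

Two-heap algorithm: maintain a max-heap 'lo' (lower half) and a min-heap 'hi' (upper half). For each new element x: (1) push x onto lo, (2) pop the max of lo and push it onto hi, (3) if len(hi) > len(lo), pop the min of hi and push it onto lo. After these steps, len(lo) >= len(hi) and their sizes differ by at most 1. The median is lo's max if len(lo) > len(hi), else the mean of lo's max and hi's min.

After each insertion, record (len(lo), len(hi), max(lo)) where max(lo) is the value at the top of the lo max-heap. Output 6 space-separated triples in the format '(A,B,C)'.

Step 1: insert 38 -> lo=[38] hi=[] -> (len(lo)=1, len(hi)=0, max(lo)=38)
Step 2: insert 11 -> lo=[11] hi=[38] -> (len(lo)=1, len(hi)=1, max(lo)=11)
Step 3: insert 42 -> lo=[11, 38] hi=[42] -> (len(lo)=2, len(hi)=1, max(lo)=38)
Step 4: insert 33 -> lo=[11, 33] hi=[38, 42] -> (len(lo)=2, len(hi)=2, max(lo)=33)
Step 5: insert 13 -> lo=[11, 13, 33] hi=[38, 42] -> (len(lo)=3, len(hi)=2, max(lo)=33)
Step 6: insert 38 -> lo=[11, 13, 33] hi=[38, 38, 42] -> (len(lo)=3, len(hi)=3, max(lo)=33)

Answer: (1,0,38) (1,1,11) (2,1,38) (2,2,33) (3,2,33) (3,3,33)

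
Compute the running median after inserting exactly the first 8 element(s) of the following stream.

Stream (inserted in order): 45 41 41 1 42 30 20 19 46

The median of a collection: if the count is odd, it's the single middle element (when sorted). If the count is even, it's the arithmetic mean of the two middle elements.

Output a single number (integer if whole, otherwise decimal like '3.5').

Step 1: insert 45 -> lo=[45] (size 1, max 45) hi=[] (size 0) -> median=45
Step 2: insert 41 -> lo=[41] (size 1, max 41) hi=[45] (size 1, min 45) -> median=43
Step 3: insert 41 -> lo=[41, 41] (size 2, max 41) hi=[45] (size 1, min 45) -> median=41
Step 4: insert 1 -> lo=[1, 41] (size 2, max 41) hi=[41, 45] (size 2, min 41) -> median=41
Step 5: insert 42 -> lo=[1, 41, 41] (size 3, max 41) hi=[42, 45] (size 2, min 42) -> median=41
Step 6: insert 30 -> lo=[1, 30, 41] (size 3, max 41) hi=[41, 42, 45] (size 3, min 41) -> median=41
Step 7: insert 20 -> lo=[1, 20, 30, 41] (size 4, max 41) hi=[41, 42, 45] (size 3, min 41) -> median=41
Step 8: insert 19 -> lo=[1, 19, 20, 30] (size 4, max 30) hi=[41, 41, 42, 45] (size 4, min 41) -> median=35.5

Answer: 35.5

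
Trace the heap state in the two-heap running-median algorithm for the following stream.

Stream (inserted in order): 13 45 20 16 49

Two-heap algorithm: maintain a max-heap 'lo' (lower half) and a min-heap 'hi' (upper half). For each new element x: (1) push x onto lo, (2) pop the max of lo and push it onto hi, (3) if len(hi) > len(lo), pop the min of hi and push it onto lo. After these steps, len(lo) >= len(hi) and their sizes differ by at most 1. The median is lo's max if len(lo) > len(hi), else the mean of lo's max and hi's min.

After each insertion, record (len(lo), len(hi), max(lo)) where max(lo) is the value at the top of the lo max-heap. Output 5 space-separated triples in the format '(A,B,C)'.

Answer: (1,0,13) (1,1,13) (2,1,20) (2,2,16) (3,2,20)

Derivation:
Step 1: insert 13 -> lo=[13] hi=[] -> (len(lo)=1, len(hi)=0, max(lo)=13)
Step 2: insert 45 -> lo=[13] hi=[45] -> (len(lo)=1, len(hi)=1, max(lo)=13)
Step 3: insert 20 -> lo=[13, 20] hi=[45] -> (len(lo)=2, len(hi)=1, max(lo)=20)
Step 4: insert 16 -> lo=[13, 16] hi=[20, 45] -> (len(lo)=2, len(hi)=2, max(lo)=16)
Step 5: insert 49 -> lo=[13, 16, 20] hi=[45, 49] -> (len(lo)=3, len(hi)=2, max(lo)=20)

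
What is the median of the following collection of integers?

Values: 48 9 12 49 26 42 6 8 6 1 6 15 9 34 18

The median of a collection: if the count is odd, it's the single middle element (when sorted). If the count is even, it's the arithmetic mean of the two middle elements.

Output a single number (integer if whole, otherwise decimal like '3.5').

Step 1: insert 48 -> lo=[48] (size 1, max 48) hi=[] (size 0) -> median=48
Step 2: insert 9 -> lo=[9] (size 1, max 9) hi=[48] (size 1, min 48) -> median=28.5
Step 3: insert 12 -> lo=[9, 12] (size 2, max 12) hi=[48] (size 1, min 48) -> median=12
Step 4: insert 49 -> lo=[9, 12] (size 2, max 12) hi=[48, 49] (size 2, min 48) -> median=30
Step 5: insert 26 -> lo=[9, 12, 26] (size 3, max 26) hi=[48, 49] (size 2, min 48) -> median=26
Step 6: insert 42 -> lo=[9, 12, 26] (size 3, max 26) hi=[42, 48, 49] (size 3, min 42) -> median=34
Step 7: insert 6 -> lo=[6, 9, 12, 26] (size 4, max 26) hi=[42, 48, 49] (size 3, min 42) -> median=26
Step 8: insert 8 -> lo=[6, 8, 9, 12] (size 4, max 12) hi=[26, 42, 48, 49] (size 4, min 26) -> median=19
Step 9: insert 6 -> lo=[6, 6, 8, 9, 12] (size 5, max 12) hi=[26, 42, 48, 49] (size 4, min 26) -> median=12
Step 10: insert 1 -> lo=[1, 6, 6, 8, 9] (size 5, max 9) hi=[12, 26, 42, 48, 49] (size 5, min 12) -> median=10.5
Step 11: insert 6 -> lo=[1, 6, 6, 6, 8, 9] (size 6, max 9) hi=[12, 26, 42, 48, 49] (size 5, min 12) -> median=9
Step 12: insert 15 -> lo=[1, 6, 6, 6, 8, 9] (size 6, max 9) hi=[12, 15, 26, 42, 48, 49] (size 6, min 12) -> median=10.5
Step 13: insert 9 -> lo=[1, 6, 6, 6, 8, 9, 9] (size 7, max 9) hi=[12, 15, 26, 42, 48, 49] (size 6, min 12) -> median=9
Step 14: insert 34 -> lo=[1, 6, 6, 6, 8, 9, 9] (size 7, max 9) hi=[12, 15, 26, 34, 42, 48, 49] (size 7, min 12) -> median=10.5
Step 15: insert 18 -> lo=[1, 6, 6, 6, 8, 9, 9, 12] (size 8, max 12) hi=[15, 18, 26, 34, 42, 48, 49] (size 7, min 15) -> median=12

Answer: 12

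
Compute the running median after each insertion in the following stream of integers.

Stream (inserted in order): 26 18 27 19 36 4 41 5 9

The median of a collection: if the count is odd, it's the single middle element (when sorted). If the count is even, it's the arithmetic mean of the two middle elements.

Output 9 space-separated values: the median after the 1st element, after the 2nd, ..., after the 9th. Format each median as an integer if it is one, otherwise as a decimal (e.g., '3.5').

Answer: 26 22 26 22.5 26 22.5 26 22.5 19

Derivation:
Step 1: insert 26 -> lo=[26] (size 1, max 26) hi=[] (size 0) -> median=26
Step 2: insert 18 -> lo=[18] (size 1, max 18) hi=[26] (size 1, min 26) -> median=22
Step 3: insert 27 -> lo=[18, 26] (size 2, max 26) hi=[27] (size 1, min 27) -> median=26
Step 4: insert 19 -> lo=[18, 19] (size 2, max 19) hi=[26, 27] (size 2, min 26) -> median=22.5
Step 5: insert 36 -> lo=[18, 19, 26] (size 3, max 26) hi=[27, 36] (size 2, min 27) -> median=26
Step 6: insert 4 -> lo=[4, 18, 19] (size 3, max 19) hi=[26, 27, 36] (size 3, min 26) -> median=22.5
Step 7: insert 41 -> lo=[4, 18, 19, 26] (size 4, max 26) hi=[27, 36, 41] (size 3, min 27) -> median=26
Step 8: insert 5 -> lo=[4, 5, 18, 19] (size 4, max 19) hi=[26, 27, 36, 41] (size 4, min 26) -> median=22.5
Step 9: insert 9 -> lo=[4, 5, 9, 18, 19] (size 5, max 19) hi=[26, 27, 36, 41] (size 4, min 26) -> median=19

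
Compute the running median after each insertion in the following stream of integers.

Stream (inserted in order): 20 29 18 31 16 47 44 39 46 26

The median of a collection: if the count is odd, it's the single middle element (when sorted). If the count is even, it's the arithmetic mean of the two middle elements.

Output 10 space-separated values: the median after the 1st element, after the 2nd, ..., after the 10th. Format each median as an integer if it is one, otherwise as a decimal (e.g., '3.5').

Step 1: insert 20 -> lo=[20] (size 1, max 20) hi=[] (size 0) -> median=20
Step 2: insert 29 -> lo=[20] (size 1, max 20) hi=[29] (size 1, min 29) -> median=24.5
Step 3: insert 18 -> lo=[18, 20] (size 2, max 20) hi=[29] (size 1, min 29) -> median=20
Step 4: insert 31 -> lo=[18, 20] (size 2, max 20) hi=[29, 31] (size 2, min 29) -> median=24.5
Step 5: insert 16 -> lo=[16, 18, 20] (size 3, max 20) hi=[29, 31] (size 2, min 29) -> median=20
Step 6: insert 47 -> lo=[16, 18, 20] (size 3, max 20) hi=[29, 31, 47] (size 3, min 29) -> median=24.5
Step 7: insert 44 -> lo=[16, 18, 20, 29] (size 4, max 29) hi=[31, 44, 47] (size 3, min 31) -> median=29
Step 8: insert 39 -> lo=[16, 18, 20, 29] (size 4, max 29) hi=[31, 39, 44, 47] (size 4, min 31) -> median=30
Step 9: insert 46 -> lo=[16, 18, 20, 29, 31] (size 5, max 31) hi=[39, 44, 46, 47] (size 4, min 39) -> median=31
Step 10: insert 26 -> lo=[16, 18, 20, 26, 29] (size 5, max 29) hi=[31, 39, 44, 46, 47] (size 5, min 31) -> median=30

Answer: 20 24.5 20 24.5 20 24.5 29 30 31 30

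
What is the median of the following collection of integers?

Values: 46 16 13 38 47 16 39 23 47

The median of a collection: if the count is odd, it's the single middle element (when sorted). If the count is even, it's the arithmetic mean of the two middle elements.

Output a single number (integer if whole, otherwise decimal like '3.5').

Step 1: insert 46 -> lo=[46] (size 1, max 46) hi=[] (size 0) -> median=46
Step 2: insert 16 -> lo=[16] (size 1, max 16) hi=[46] (size 1, min 46) -> median=31
Step 3: insert 13 -> lo=[13, 16] (size 2, max 16) hi=[46] (size 1, min 46) -> median=16
Step 4: insert 38 -> lo=[13, 16] (size 2, max 16) hi=[38, 46] (size 2, min 38) -> median=27
Step 5: insert 47 -> lo=[13, 16, 38] (size 3, max 38) hi=[46, 47] (size 2, min 46) -> median=38
Step 6: insert 16 -> lo=[13, 16, 16] (size 3, max 16) hi=[38, 46, 47] (size 3, min 38) -> median=27
Step 7: insert 39 -> lo=[13, 16, 16, 38] (size 4, max 38) hi=[39, 46, 47] (size 3, min 39) -> median=38
Step 8: insert 23 -> lo=[13, 16, 16, 23] (size 4, max 23) hi=[38, 39, 46, 47] (size 4, min 38) -> median=30.5
Step 9: insert 47 -> lo=[13, 16, 16, 23, 38] (size 5, max 38) hi=[39, 46, 47, 47] (size 4, min 39) -> median=38

Answer: 38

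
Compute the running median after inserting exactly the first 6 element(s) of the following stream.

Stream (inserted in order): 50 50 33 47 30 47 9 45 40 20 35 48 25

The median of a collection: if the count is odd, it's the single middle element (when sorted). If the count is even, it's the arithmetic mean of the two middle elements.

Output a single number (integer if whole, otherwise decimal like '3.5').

Answer: 47

Derivation:
Step 1: insert 50 -> lo=[50] (size 1, max 50) hi=[] (size 0) -> median=50
Step 2: insert 50 -> lo=[50] (size 1, max 50) hi=[50] (size 1, min 50) -> median=50
Step 3: insert 33 -> lo=[33, 50] (size 2, max 50) hi=[50] (size 1, min 50) -> median=50
Step 4: insert 47 -> lo=[33, 47] (size 2, max 47) hi=[50, 50] (size 2, min 50) -> median=48.5
Step 5: insert 30 -> lo=[30, 33, 47] (size 3, max 47) hi=[50, 50] (size 2, min 50) -> median=47
Step 6: insert 47 -> lo=[30, 33, 47] (size 3, max 47) hi=[47, 50, 50] (size 3, min 47) -> median=47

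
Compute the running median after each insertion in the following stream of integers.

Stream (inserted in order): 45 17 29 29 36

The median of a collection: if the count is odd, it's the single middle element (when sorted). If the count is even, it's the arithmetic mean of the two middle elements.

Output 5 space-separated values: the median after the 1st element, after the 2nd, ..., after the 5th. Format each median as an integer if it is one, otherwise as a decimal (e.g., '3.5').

Step 1: insert 45 -> lo=[45] (size 1, max 45) hi=[] (size 0) -> median=45
Step 2: insert 17 -> lo=[17] (size 1, max 17) hi=[45] (size 1, min 45) -> median=31
Step 3: insert 29 -> lo=[17, 29] (size 2, max 29) hi=[45] (size 1, min 45) -> median=29
Step 4: insert 29 -> lo=[17, 29] (size 2, max 29) hi=[29, 45] (size 2, min 29) -> median=29
Step 5: insert 36 -> lo=[17, 29, 29] (size 3, max 29) hi=[36, 45] (size 2, min 36) -> median=29

Answer: 45 31 29 29 29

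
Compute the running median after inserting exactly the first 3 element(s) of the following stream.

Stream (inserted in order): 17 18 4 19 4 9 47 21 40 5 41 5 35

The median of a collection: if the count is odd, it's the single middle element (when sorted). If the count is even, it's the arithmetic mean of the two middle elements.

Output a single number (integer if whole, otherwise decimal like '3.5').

Step 1: insert 17 -> lo=[17] (size 1, max 17) hi=[] (size 0) -> median=17
Step 2: insert 18 -> lo=[17] (size 1, max 17) hi=[18] (size 1, min 18) -> median=17.5
Step 3: insert 4 -> lo=[4, 17] (size 2, max 17) hi=[18] (size 1, min 18) -> median=17

Answer: 17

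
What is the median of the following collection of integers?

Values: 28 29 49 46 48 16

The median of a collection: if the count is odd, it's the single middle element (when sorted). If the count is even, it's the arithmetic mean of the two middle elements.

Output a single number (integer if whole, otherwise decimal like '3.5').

Step 1: insert 28 -> lo=[28] (size 1, max 28) hi=[] (size 0) -> median=28
Step 2: insert 29 -> lo=[28] (size 1, max 28) hi=[29] (size 1, min 29) -> median=28.5
Step 3: insert 49 -> lo=[28, 29] (size 2, max 29) hi=[49] (size 1, min 49) -> median=29
Step 4: insert 46 -> lo=[28, 29] (size 2, max 29) hi=[46, 49] (size 2, min 46) -> median=37.5
Step 5: insert 48 -> lo=[28, 29, 46] (size 3, max 46) hi=[48, 49] (size 2, min 48) -> median=46
Step 6: insert 16 -> lo=[16, 28, 29] (size 3, max 29) hi=[46, 48, 49] (size 3, min 46) -> median=37.5

Answer: 37.5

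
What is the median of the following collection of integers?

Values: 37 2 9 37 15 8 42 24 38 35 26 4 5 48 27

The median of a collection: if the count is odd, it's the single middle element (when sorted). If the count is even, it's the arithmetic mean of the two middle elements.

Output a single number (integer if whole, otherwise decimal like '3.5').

Step 1: insert 37 -> lo=[37] (size 1, max 37) hi=[] (size 0) -> median=37
Step 2: insert 2 -> lo=[2] (size 1, max 2) hi=[37] (size 1, min 37) -> median=19.5
Step 3: insert 9 -> lo=[2, 9] (size 2, max 9) hi=[37] (size 1, min 37) -> median=9
Step 4: insert 37 -> lo=[2, 9] (size 2, max 9) hi=[37, 37] (size 2, min 37) -> median=23
Step 5: insert 15 -> lo=[2, 9, 15] (size 3, max 15) hi=[37, 37] (size 2, min 37) -> median=15
Step 6: insert 8 -> lo=[2, 8, 9] (size 3, max 9) hi=[15, 37, 37] (size 3, min 15) -> median=12
Step 7: insert 42 -> lo=[2, 8, 9, 15] (size 4, max 15) hi=[37, 37, 42] (size 3, min 37) -> median=15
Step 8: insert 24 -> lo=[2, 8, 9, 15] (size 4, max 15) hi=[24, 37, 37, 42] (size 4, min 24) -> median=19.5
Step 9: insert 38 -> lo=[2, 8, 9, 15, 24] (size 5, max 24) hi=[37, 37, 38, 42] (size 4, min 37) -> median=24
Step 10: insert 35 -> lo=[2, 8, 9, 15, 24] (size 5, max 24) hi=[35, 37, 37, 38, 42] (size 5, min 35) -> median=29.5
Step 11: insert 26 -> lo=[2, 8, 9, 15, 24, 26] (size 6, max 26) hi=[35, 37, 37, 38, 42] (size 5, min 35) -> median=26
Step 12: insert 4 -> lo=[2, 4, 8, 9, 15, 24] (size 6, max 24) hi=[26, 35, 37, 37, 38, 42] (size 6, min 26) -> median=25
Step 13: insert 5 -> lo=[2, 4, 5, 8, 9, 15, 24] (size 7, max 24) hi=[26, 35, 37, 37, 38, 42] (size 6, min 26) -> median=24
Step 14: insert 48 -> lo=[2, 4, 5, 8, 9, 15, 24] (size 7, max 24) hi=[26, 35, 37, 37, 38, 42, 48] (size 7, min 26) -> median=25
Step 15: insert 27 -> lo=[2, 4, 5, 8, 9, 15, 24, 26] (size 8, max 26) hi=[27, 35, 37, 37, 38, 42, 48] (size 7, min 27) -> median=26

Answer: 26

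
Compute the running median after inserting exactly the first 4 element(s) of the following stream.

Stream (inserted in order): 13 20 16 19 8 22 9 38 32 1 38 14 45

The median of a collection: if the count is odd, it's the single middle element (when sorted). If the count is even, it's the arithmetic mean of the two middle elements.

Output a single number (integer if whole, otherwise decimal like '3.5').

Step 1: insert 13 -> lo=[13] (size 1, max 13) hi=[] (size 0) -> median=13
Step 2: insert 20 -> lo=[13] (size 1, max 13) hi=[20] (size 1, min 20) -> median=16.5
Step 3: insert 16 -> lo=[13, 16] (size 2, max 16) hi=[20] (size 1, min 20) -> median=16
Step 4: insert 19 -> lo=[13, 16] (size 2, max 16) hi=[19, 20] (size 2, min 19) -> median=17.5

Answer: 17.5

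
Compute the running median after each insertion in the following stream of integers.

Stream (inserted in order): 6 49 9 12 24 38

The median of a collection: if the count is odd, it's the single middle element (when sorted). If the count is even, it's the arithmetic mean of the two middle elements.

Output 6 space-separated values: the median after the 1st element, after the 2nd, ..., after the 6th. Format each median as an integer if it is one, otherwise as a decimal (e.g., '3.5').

Step 1: insert 6 -> lo=[6] (size 1, max 6) hi=[] (size 0) -> median=6
Step 2: insert 49 -> lo=[6] (size 1, max 6) hi=[49] (size 1, min 49) -> median=27.5
Step 3: insert 9 -> lo=[6, 9] (size 2, max 9) hi=[49] (size 1, min 49) -> median=9
Step 4: insert 12 -> lo=[6, 9] (size 2, max 9) hi=[12, 49] (size 2, min 12) -> median=10.5
Step 5: insert 24 -> lo=[6, 9, 12] (size 3, max 12) hi=[24, 49] (size 2, min 24) -> median=12
Step 6: insert 38 -> lo=[6, 9, 12] (size 3, max 12) hi=[24, 38, 49] (size 3, min 24) -> median=18

Answer: 6 27.5 9 10.5 12 18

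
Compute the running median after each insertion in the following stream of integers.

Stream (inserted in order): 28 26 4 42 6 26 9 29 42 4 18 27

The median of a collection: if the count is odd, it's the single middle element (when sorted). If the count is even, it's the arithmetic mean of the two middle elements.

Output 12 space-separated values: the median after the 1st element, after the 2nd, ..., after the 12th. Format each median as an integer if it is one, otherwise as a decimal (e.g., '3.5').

Answer: 28 27 26 27 26 26 26 26 26 26 26 26

Derivation:
Step 1: insert 28 -> lo=[28] (size 1, max 28) hi=[] (size 0) -> median=28
Step 2: insert 26 -> lo=[26] (size 1, max 26) hi=[28] (size 1, min 28) -> median=27
Step 3: insert 4 -> lo=[4, 26] (size 2, max 26) hi=[28] (size 1, min 28) -> median=26
Step 4: insert 42 -> lo=[4, 26] (size 2, max 26) hi=[28, 42] (size 2, min 28) -> median=27
Step 5: insert 6 -> lo=[4, 6, 26] (size 3, max 26) hi=[28, 42] (size 2, min 28) -> median=26
Step 6: insert 26 -> lo=[4, 6, 26] (size 3, max 26) hi=[26, 28, 42] (size 3, min 26) -> median=26
Step 7: insert 9 -> lo=[4, 6, 9, 26] (size 4, max 26) hi=[26, 28, 42] (size 3, min 26) -> median=26
Step 8: insert 29 -> lo=[4, 6, 9, 26] (size 4, max 26) hi=[26, 28, 29, 42] (size 4, min 26) -> median=26
Step 9: insert 42 -> lo=[4, 6, 9, 26, 26] (size 5, max 26) hi=[28, 29, 42, 42] (size 4, min 28) -> median=26
Step 10: insert 4 -> lo=[4, 4, 6, 9, 26] (size 5, max 26) hi=[26, 28, 29, 42, 42] (size 5, min 26) -> median=26
Step 11: insert 18 -> lo=[4, 4, 6, 9, 18, 26] (size 6, max 26) hi=[26, 28, 29, 42, 42] (size 5, min 26) -> median=26
Step 12: insert 27 -> lo=[4, 4, 6, 9, 18, 26] (size 6, max 26) hi=[26, 27, 28, 29, 42, 42] (size 6, min 26) -> median=26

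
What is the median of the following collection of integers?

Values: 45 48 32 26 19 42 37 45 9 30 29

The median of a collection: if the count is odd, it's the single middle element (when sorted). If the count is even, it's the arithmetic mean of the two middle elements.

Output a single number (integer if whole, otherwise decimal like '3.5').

Step 1: insert 45 -> lo=[45] (size 1, max 45) hi=[] (size 0) -> median=45
Step 2: insert 48 -> lo=[45] (size 1, max 45) hi=[48] (size 1, min 48) -> median=46.5
Step 3: insert 32 -> lo=[32, 45] (size 2, max 45) hi=[48] (size 1, min 48) -> median=45
Step 4: insert 26 -> lo=[26, 32] (size 2, max 32) hi=[45, 48] (size 2, min 45) -> median=38.5
Step 5: insert 19 -> lo=[19, 26, 32] (size 3, max 32) hi=[45, 48] (size 2, min 45) -> median=32
Step 6: insert 42 -> lo=[19, 26, 32] (size 3, max 32) hi=[42, 45, 48] (size 3, min 42) -> median=37
Step 7: insert 37 -> lo=[19, 26, 32, 37] (size 4, max 37) hi=[42, 45, 48] (size 3, min 42) -> median=37
Step 8: insert 45 -> lo=[19, 26, 32, 37] (size 4, max 37) hi=[42, 45, 45, 48] (size 4, min 42) -> median=39.5
Step 9: insert 9 -> lo=[9, 19, 26, 32, 37] (size 5, max 37) hi=[42, 45, 45, 48] (size 4, min 42) -> median=37
Step 10: insert 30 -> lo=[9, 19, 26, 30, 32] (size 5, max 32) hi=[37, 42, 45, 45, 48] (size 5, min 37) -> median=34.5
Step 11: insert 29 -> lo=[9, 19, 26, 29, 30, 32] (size 6, max 32) hi=[37, 42, 45, 45, 48] (size 5, min 37) -> median=32

Answer: 32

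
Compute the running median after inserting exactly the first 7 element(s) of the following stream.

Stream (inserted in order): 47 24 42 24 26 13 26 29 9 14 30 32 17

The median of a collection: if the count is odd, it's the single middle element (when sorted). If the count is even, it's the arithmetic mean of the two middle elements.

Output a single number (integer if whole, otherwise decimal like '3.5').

Answer: 26

Derivation:
Step 1: insert 47 -> lo=[47] (size 1, max 47) hi=[] (size 0) -> median=47
Step 2: insert 24 -> lo=[24] (size 1, max 24) hi=[47] (size 1, min 47) -> median=35.5
Step 3: insert 42 -> lo=[24, 42] (size 2, max 42) hi=[47] (size 1, min 47) -> median=42
Step 4: insert 24 -> lo=[24, 24] (size 2, max 24) hi=[42, 47] (size 2, min 42) -> median=33
Step 5: insert 26 -> lo=[24, 24, 26] (size 3, max 26) hi=[42, 47] (size 2, min 42) -> median=26
Step 6: insert 13 -> lo=[13, 24, 24] (size 3, max 24) hi=[26, 42, 47] (size 3, min 26) -> median=25
Step 7: insert 26 -> lo=[13, 24, 24, 26] (size 4, max 26) hi=[26, 42, 47] (size 3, min 26) -> median=26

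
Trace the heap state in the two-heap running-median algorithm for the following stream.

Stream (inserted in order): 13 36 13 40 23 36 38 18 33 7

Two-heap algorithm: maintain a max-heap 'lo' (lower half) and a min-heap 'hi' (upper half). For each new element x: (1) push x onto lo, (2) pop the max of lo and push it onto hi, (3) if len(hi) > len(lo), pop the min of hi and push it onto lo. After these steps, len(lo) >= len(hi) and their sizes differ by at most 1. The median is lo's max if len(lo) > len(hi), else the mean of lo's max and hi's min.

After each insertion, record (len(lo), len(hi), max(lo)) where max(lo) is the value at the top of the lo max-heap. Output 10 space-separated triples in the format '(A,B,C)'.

Answer: (1,0,13) (1,1,13) (2,1,13) (2,2,13) (3,2,23) (3,3,23) (4,3,36) (4,4,23) (5,4,33) (5,5,23)

Derivation:
Step 1: insert 13 -> lo=[13] hi=[] -> (len(lo)=1, len(hi)=0, max(lo)=13)
Step 2: insert 36 -> lo=[13] hi=[36] -> (len(lo)=1, len(hi)=1, max(lo)=13)
Step 3: insert 13 -> lo=[13, 13] hi=[36] -> (len(lo)=2, len(hi)=1, max(lo)=13)
Step 4: insert 40 -> lo=[13, 13] hi=[36, 40] -> (len(lo)=2, len(hi)=2, max(lo)=13)
Step 5: insert 23 -> lo=[13, 13, 23] hi=[36, 40] -> (len(lo)=3, len(hi)=2, max(lo)=23)
Step 6: insert 36 -> lo=[13, 13, 23] hi=[36, 36, 40] -> (len(lo)=3, len(hi)=3, max(lo)=23)
Step 7: insert 38 -> lo=[13, 13, 23, 36] hi=[36, 38, 40] -> (len(lo)=4, len(hi)=3, max(lo)=36)
Step 8: insert 18 -> lo=[13, 13, 18, 23] hi=[36, 36, 38, 40] -> (len(lo)=4, len(hi)=4, max(lo)=23)
Step 9: insert 33 -> lo=[13, 13, 18, 23, 33] hi=[36, 36, 38, 40] -> (len(lo)=5, len(hi)=4, max(lo)=33)
Step 10: insert 7 -> lo=[7, 13, 13, 18, 23] hi=[33, 36, 36, 38, 40] -> (len(lo)=5, len(hi)=5, max(lo)=23)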